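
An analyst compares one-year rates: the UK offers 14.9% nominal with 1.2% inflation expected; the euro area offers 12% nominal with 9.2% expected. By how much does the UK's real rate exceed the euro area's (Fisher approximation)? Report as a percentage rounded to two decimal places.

10.90%

The UK: 14.9% − 1.2% = 13.700%
The euro area: 12% − 9.2% = 2.800%
Differential = 10.900% → 10.90%.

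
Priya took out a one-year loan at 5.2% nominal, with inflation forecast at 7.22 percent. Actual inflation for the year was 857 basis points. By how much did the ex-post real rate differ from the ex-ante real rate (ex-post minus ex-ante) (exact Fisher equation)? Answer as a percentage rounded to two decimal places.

Ex-ante: (1 + 0.0520)/(1 + 0.0722) − 1 = -1.8840%
Ex-post: (1 + 0.0520)/(1 + 0.0857) − 1 = -3.1040%
Difference (ex-post − ex-ante) = -1.2200% → -1.22%.

-1.22%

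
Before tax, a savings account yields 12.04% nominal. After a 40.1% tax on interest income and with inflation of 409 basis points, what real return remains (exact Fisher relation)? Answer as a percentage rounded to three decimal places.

After-tax nominal return = 12.04% × (1 − 0.401) = 7.21196%.
1 + r = 1.0721196 / 1.04090 = 1.029993
After-tax real rate = 1.029993 − 1 → 2.999%.

2.999%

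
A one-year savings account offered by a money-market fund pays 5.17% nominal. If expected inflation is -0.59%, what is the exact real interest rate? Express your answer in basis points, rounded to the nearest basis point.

579 basis points

By the Fisher identity, 1 + r = (1 + i)/(1 + π).
1 + r = 1.05170 / 0.99410 = 1.057942
r = 1.057942 − 1 = 5.7942%, i.e. 579 basis points.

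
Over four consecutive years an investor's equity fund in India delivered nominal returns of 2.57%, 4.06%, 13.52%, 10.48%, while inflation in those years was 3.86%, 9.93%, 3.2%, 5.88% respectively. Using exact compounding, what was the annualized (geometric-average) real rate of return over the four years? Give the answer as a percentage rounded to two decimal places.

1.78%

Nominal growth factor = 1.0257 × 1.0406 × 1.1352 × 1.1048 = 1.33862899
Price-level growth factor = 1.0386 × 1.0993 × 1.0320 × 1.0588 = 1.24755062
Real growth factor = 1.33862899 / 1.24755062 = 1.07300575
Annualized real rate = 1.07300575^(1/4) − 1 = 1.7772% → 1.78%.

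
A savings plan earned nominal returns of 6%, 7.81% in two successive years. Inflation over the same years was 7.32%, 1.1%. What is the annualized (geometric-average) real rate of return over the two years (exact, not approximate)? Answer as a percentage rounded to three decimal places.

Compound the nominal returns: 1.0600 × 1.0781 = 1.14278600.
Compound inflation: 1.0732 × 1.0110 = 1.08500520.
Deflate: 1.14278600 / 1.08500520 = 1.05325394.
Annualized real rate = 1.05325394^(1/2) − 1 = 2.6282% → 2.628%.

2.628%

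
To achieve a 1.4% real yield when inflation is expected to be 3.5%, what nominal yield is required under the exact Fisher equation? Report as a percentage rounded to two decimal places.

4.95%

(1 + i) = (1 + r)(1 + π) = 1.01400 × 1.03500 = 1.04949
i = 1.04949 − 1, so the required nominal rate is 4.95%.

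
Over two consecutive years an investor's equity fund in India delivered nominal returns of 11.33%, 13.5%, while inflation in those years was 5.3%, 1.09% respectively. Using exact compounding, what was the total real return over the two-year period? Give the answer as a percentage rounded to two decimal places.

18.71%

Nominal growth factor = 1.1133 × 1.1350 = 1.263596
Price-level growth factor = 1.0530 × 1.0109 = 1.064478
Real growth factor = 1.263596 / 1.064478 = 1.187057
Total real return = 1.187057 − 1 → 18.71%.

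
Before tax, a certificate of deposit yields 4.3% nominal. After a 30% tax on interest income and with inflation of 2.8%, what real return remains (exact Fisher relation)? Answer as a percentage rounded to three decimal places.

0.204%

After-tax nominal return = 4.3% × (1 − 0.3) = 3.0100%.
1 + r = 1.03010 / 1.02800 = 1.002043
After-tax real rate = 1.002043 − 1 → 0.204%.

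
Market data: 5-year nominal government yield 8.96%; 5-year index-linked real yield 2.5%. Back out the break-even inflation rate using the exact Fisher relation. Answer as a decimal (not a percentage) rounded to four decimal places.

(1 + π) = (1 + i)/(1 + r) = 1.08960 / 1.02500 = 1.063024
Break-even inflation = 1.063024 − 1 → 0.0630.

0.0630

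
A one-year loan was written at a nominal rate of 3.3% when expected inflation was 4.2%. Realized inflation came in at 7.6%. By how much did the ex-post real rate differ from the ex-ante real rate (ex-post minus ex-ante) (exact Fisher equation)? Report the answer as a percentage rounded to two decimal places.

-3.13%

Ex-ante: (1 + 0.0330)/(1 + 0.0420) − 1 = -0.8637%
Ex-post: (1 + 0.0330)/(1 + 0.0760) − 1 = -3.9963%
Difference (ex-post − ex-ante) = -3.1326% → -3.13%.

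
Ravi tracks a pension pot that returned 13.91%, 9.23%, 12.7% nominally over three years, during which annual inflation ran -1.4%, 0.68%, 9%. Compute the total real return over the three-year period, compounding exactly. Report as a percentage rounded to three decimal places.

29.593%

Nominal growth factor = 1.1391 × 1.0923 × 1.1270 = 1.402257
Price-level growth factor = 0.9860 × 1.0068 × 1.0900 = 1.082048
Real growth factor = 1.402257 / 1.082048 = 1.295929
Total real return = 1.295929 − 1 → 29.593%.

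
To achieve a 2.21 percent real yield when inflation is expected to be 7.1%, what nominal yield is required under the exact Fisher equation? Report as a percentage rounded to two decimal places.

(1 + i) = (1 + r)(1 + π) = 1.02210 × 1.07100 = 1.0946691
i = 1.0946691 − 1, so the required nominal rate is 9.47%.

9.47%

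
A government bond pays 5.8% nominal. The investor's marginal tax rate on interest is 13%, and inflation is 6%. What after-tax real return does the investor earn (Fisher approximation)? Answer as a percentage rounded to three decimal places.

After-tax nominal return = 5.8% × (1 − 0.13) = 5.0460%.
r ≈ 5.0460% − 6% → -0.954%.

-0.954%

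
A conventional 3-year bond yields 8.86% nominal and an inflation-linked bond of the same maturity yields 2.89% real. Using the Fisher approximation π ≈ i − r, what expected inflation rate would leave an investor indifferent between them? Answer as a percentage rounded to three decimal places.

5.970%

π ≈ i − r = 8.86% − 2.89% → 5.970%.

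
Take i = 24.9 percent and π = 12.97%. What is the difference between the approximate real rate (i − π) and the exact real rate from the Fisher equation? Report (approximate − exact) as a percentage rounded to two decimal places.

Approximate: r ≈ 24.900% − 12.970% = 11.9300%
Exact: (1 + 0.2490)/(1 + 0.1297) − 1 = 10.5603%
Error = 11.9300% − 10.5603% = 1.3697% → 1.37%.

1.37%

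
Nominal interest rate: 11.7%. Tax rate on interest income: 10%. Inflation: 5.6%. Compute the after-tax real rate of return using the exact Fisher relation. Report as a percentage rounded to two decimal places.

4.67%

After-tax nominal return = 11.7% × (1 − 0.1) = 10.5300%.
1 + r = 1.10530 / 1.05600 = 1.046686
After-tax real rate = 1.046686 − 1 → 4.67%.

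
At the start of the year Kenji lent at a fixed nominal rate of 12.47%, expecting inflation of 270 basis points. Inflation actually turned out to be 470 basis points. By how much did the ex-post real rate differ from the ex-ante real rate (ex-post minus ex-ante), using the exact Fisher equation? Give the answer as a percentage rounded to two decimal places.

-2.09%

Ex-ante: (1 + 0.1247)/(1 + 0.0270) − 1 = 9.5131%
Ex-post: (1 + 0.1247)/(1 + 0.0470) − 1 = 7.4212%
Difference (ex-post − ex-ante) = -2.0919% → -2.09%.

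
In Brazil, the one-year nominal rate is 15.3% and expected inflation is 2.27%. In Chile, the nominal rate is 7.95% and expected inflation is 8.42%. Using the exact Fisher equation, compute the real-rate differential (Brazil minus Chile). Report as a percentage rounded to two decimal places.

13.17%

Brazil: (1 + 0.1530)/(1 + 0.0227) − 1 = 12.7408%
Chile: (1 + 0.0795)/(1 + 0.0842) − 1 = -0.4335%
Differential = 12.7408% − (-0.4335%) = 13.1743% → 13.17%.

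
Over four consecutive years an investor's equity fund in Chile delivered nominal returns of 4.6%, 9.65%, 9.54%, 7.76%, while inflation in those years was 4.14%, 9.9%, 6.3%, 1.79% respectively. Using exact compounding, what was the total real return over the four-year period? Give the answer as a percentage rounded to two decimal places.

Nominal growth factor = 1.0460 × 1.0965 × 1.0954 × 1.0776 = 1.353850
Price-level growth factor = 1.0414 × 1.0990 × 1.0630 × 1.0179 = 1.238379
Real growth factor = 1.353850 / 1.238379 = 1.093244
Total real return = 1.093244 − 1 → 9.32%.

9.32%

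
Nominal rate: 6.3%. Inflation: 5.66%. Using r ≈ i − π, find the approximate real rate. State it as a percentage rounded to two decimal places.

r ≈ i − π = 6.3% − 5.66% = 0.64%.

0.64%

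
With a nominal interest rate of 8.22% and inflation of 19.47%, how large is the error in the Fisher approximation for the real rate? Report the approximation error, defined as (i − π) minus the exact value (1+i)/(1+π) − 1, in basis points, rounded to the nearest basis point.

-183 basis points

Approximate: r ≈ 8.220% − 19.470% = -11.2500%
Exact: (1 + 0.0822)/(1 + 0.1947) − 1 = -9.4166%
Error = -11.2500% − (-9.4166%) = -1.8334% → -183 basis points.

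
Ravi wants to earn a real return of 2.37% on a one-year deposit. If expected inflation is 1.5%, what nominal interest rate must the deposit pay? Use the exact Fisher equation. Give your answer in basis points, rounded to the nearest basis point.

(1 + i) = (1 + r)(1 + π) = 1.02370 × 1.01500 = 1.0390555
i = 1.0390555 − 1, so the required nominal rate is 391 basis points.

391 basis points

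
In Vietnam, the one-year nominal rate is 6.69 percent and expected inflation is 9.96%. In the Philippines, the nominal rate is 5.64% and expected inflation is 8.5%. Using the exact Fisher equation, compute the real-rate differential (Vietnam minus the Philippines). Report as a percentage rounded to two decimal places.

-0.34%

Vietnam: (1 + 0.0669)/(1 + 0.0996) − 1 = -2.9738%
The Philippines: (1 + 0.0564)/(1 + 0.0850) − 1 = -2.6359%
Differential = -2.9738% − (-2.6359%) = -0.3379% → -0.34%.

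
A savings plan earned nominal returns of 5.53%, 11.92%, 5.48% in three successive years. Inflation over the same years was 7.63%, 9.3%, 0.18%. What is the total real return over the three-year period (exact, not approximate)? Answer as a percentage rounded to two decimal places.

Nominal growth factor = 1.0553 × 1.1192 × 1.0548 = 1.245816
Price-level growth factor = 1.0763 × 1.0930 × 1.0018 = 1.178513
Real growth factor = 1.245816 / 1.178513 = 1.057108
Total real return = 1.057108 − 1 → 5.71%.

5.71%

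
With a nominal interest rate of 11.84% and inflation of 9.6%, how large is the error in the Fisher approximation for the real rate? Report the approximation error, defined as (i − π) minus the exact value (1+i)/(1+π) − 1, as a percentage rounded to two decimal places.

Approximate: r ≈ 11.840% − 9.600% = 2.2400%
Exact: (1 + 0.1184)/(1 + 0.0960) − 1 = 2.0438%
Error = 2.2400% − 2.0438% = 0.1962% → 0.20%.

0.20%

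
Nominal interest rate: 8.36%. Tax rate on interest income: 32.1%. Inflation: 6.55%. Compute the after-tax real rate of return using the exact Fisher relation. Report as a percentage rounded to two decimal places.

After-tax nominal return = 8.36% × (1 − 0.321) = 5.67644%.
1 + r = 1.0567644 / 1.06550 = 0.991801
After-tax real rate = 0.991801 − 1 → -0.82%.

-0.82%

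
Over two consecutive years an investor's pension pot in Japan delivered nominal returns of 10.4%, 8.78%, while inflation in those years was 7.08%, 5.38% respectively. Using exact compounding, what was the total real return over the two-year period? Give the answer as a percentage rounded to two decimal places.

Compound the nominal returns: 1.1040 × 1.0878 = 1.200931.
Compound inflation: 1.0708 × 1.0538 = 1.128409.
Deflate: 1.200931 / 1.128409 = 1.064269.
Total real return = 1.064269 − 1 → 6.43%.

6.43%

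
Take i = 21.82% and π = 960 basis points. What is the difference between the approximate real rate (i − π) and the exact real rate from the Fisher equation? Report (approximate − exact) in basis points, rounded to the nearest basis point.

Approximate: r ≈ 21.820% − 9.600% = 12.2200%
Exact: (1 + 0.2182)/(1 + 0.0960) − 1 = 11.1496%
Error = 12.2200% − 11.1496% = 1.0704% → 107 basis points.

107 basis points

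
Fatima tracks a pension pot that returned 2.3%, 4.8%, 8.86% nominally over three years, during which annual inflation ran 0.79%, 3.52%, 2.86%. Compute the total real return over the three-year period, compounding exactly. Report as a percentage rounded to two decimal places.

Compound the nominal returns: 1.0230 × 1.0480 × 1.0886 = 1.167092.
Compound inflation: 1.0079 × 1.0352 × 1.0286 = 1.073219.
Deflate: 1.167092 / 1.073219 = 1.087469.
Total real return = 1.087469 − 1 → 8.75%.

8.75%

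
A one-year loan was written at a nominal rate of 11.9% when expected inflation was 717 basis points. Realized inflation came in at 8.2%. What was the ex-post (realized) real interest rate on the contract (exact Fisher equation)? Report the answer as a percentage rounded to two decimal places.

3.42%

Ex-post: (1 + 0.1190)/(1 + 0.0820) − 1 = 3.4196%
So the realized real rate is 3.42%.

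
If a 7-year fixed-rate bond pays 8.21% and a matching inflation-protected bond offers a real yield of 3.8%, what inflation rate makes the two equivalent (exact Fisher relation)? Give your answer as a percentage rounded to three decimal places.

4.249%

(1 + π) = (1 + i)/(1 + r) = 1.08210 / 1.03800 = 1.042486
Break-even inflation = 1.042486 − 1 → 4.249%.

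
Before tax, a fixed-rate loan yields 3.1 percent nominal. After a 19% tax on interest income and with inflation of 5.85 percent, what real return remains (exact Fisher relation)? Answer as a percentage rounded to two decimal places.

-3.15%

After-tax nominal return = 3.1% × (1 − 0.19) = 2.5110%.
1 + r = 1.02511 / 1.05850 = 0.968455
After-tax real rate = 0.968455 − 1 → -3.15%.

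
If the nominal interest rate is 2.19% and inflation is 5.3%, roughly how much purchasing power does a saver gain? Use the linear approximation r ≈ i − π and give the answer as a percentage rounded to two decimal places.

r ≈ i − π = 2.19% − 5.3% = -3.11%.

-3.11%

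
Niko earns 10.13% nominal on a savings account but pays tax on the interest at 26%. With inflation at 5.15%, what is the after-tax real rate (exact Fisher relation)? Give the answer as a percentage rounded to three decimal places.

2.231%

After-tax nominal return = 10.13% × (1 − 0.26) = 7.4962%.
1 + r = 1.074962 / 1.05150 = 1.022313
After-tax real rate = 1.022313 − 1 → 2.231%.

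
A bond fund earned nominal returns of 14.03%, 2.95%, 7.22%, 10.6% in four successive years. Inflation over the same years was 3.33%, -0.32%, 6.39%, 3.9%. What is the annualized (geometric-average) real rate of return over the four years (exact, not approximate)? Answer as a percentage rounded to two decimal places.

5.16%

Compound the nominal returns: 1.1403 × 1.0295 × 1.0722 × 1.1060 = 1.39211914.
Compound inflation: 1.0333 × 0.9968 × 1.0639 × 1.0390 = 1.13854661.
Deflate: 1.39211914 / 1.13854661 = 1.22271599.
Annualized real rate = 1.22271599^(1/4) − 1 = 5.1554% → 5.16%.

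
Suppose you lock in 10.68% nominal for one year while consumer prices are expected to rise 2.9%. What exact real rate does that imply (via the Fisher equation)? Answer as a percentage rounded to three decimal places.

By the Fisher equation, 1 + r = (1 + i)/(1 + π).
1 + r = 1.10680 / 1.02900 = 1.075607
r = 1.075607 − 1 = 7.5607%, i.e. 7.561%.

7.561%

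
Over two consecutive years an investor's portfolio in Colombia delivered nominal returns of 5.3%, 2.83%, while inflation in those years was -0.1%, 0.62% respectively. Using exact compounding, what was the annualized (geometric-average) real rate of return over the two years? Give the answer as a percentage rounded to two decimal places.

Nominal growth factor = 1.0530 × 1.0283 = 1.08279990
Price-level growth factor = 0.9990 × 1.0062 = 1.00519380
Real growth factor = 1.08279990 / 1.00519380 = 1.07720511
Annualized real rate = 1.07720511^(1/2) − 1 = 3.7885% → 3.79%.

3.79%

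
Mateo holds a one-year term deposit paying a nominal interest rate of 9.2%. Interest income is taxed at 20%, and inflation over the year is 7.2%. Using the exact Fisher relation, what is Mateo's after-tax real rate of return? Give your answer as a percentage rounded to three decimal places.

0.149%

After-tax nominal return = 9.2% × (1 − 0.2) = 7.3600%.
1 + r = 1.07360 / 1.07200 = 1.001493
After-tax real rate = 1.001493 − 1 → 0.149%.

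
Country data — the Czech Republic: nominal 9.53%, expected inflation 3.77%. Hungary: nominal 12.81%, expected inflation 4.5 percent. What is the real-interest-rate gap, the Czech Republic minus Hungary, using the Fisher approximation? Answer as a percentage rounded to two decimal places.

The Czech Republic: 9.53% − 3.77% = 5.760%
Hungary: 12.81% − 4.5% = 8.310%
Differential = -2.550% → -2.55%.

-2.55%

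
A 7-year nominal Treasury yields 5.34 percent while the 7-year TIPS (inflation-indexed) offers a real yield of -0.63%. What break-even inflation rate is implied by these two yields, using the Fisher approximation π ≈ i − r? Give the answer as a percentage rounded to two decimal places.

5.97%

π ≈ i − r = 5.34% − (-0.63%) → 5.97%.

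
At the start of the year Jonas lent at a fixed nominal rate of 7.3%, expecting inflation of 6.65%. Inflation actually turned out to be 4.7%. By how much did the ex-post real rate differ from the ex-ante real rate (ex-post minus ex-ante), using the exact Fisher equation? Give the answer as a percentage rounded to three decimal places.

Ex-ante: (1 + 0.0730)/(1 + 0.0665) − 1 = 0.6095%
Ex-post: (1 + 0.0730)/(1 + 0.0470) − 1 = 2.4833%
Difference (ex-post − ex-ante) = 1.8738% → 1.874%.

1.874%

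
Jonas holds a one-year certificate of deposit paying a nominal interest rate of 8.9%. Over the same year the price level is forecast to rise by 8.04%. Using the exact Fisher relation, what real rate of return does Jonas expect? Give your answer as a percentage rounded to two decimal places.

0.80%

By the Fisher relation, 1 + r = (1 + i)/(1 + π).
1 + r = 1.08900 / 1.08040 = 1.007960
r = 1.007960 − 1 = 0.7960%, i.e. 0.80%.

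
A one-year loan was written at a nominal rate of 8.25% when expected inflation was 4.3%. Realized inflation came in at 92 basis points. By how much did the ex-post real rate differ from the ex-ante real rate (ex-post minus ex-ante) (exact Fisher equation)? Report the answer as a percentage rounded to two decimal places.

Ex-ante: (1 + 0.0825)/(1 + 0.0430) − 1 = 3.7872%
Ex-post: (1 + 0.0825)/(1 + 0.0092) − 1 = 7.2632%
Difference (ex-post − ex-ante) = 3.4760% → 3.48%.

3.48%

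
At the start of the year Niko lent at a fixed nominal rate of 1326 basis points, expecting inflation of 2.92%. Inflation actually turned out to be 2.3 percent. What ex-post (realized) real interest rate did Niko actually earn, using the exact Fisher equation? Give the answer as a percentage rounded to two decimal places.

10.71%

Ex-post: (1 + 0.1326)/(1 + 0.0230) − 1 = 10.7136%
So the realized real rate is 10.71%.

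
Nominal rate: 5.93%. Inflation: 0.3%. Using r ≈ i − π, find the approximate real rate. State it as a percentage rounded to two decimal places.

5.63%

r ≈ i − π = 5.93% − 0.3% = 5.63%.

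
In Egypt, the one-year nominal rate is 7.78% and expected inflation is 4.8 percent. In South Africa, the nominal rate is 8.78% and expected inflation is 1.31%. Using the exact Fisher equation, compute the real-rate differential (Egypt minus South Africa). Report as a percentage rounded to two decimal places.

-4.53%

Egypt: (1 + 0.0778)/(1 + 0.0480) − 1 = 2.8435%
South Africa: (1 + 0.0878)/(1 + 0.0131) − 1 = 7.3734%
Differential = 2.8435% − 7.3734% = -4.5299% → -4.53%.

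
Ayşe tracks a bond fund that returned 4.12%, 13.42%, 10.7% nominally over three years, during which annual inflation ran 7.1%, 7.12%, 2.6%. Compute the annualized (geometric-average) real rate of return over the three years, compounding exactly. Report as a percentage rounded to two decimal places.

3.56%

Nominal growth factor = 1.0412 × 1.1342 × 1.1070 = 1.30728845
Price-level growth factor = 1.0710 × 1.0712 × 1.0260 = 1.17708384
Real growth factor = 1.30728845 / 1.17708384 = 1.11061626
Annualized real rate = 1.11061626^(1/3) − 1 = 3.5590% → 3.56%.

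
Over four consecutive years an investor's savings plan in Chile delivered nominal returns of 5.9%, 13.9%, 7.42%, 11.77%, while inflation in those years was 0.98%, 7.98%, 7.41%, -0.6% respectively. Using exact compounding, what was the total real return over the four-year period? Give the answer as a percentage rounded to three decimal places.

Nominal growth factor = 1.0590 × 1.1390 × 1.0742 × 1.1177 = 1.448205
Price-level growth factor = 1.0098 × 1.0798 × 1.0741 × 0.9940 = 1.164152
Real growth factor = 1.448205 / 1.164152 = 1.244000
Total real return = 1.244000 − 1 → 24.400%.

24.400%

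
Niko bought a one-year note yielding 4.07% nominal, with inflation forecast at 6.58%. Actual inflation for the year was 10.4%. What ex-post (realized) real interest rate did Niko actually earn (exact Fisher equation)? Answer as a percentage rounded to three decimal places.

-5.734%

Ex-post: (1 + 0.0407)/(1 + 0.1040) − 1 = -5.7337%
So the realized real rate is -5.734%.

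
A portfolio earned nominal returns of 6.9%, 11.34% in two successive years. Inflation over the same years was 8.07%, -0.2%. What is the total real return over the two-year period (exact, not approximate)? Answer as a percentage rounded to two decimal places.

Compound the nominal returns: 1.0690 × 1.1134 = 1.190225.
Compound inflation: 1.0807 × 0.9980 = 1.078539.
Deflate: 1.190225 / 1.078539 = 1.103553.
Total real return = 1.103553 − 1 → 10.36%.

10.36%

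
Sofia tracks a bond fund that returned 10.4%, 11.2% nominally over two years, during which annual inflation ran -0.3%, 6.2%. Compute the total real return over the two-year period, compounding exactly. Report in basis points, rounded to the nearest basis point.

1595 basis points

Nominal growth factor = 1.1040 × 1.1120 = 1.227648
Price-level growth factor = 0.9970 × 1.0620 = 1.058814
Real growth factor = 1.227648 / 1.058814 = 1.159456
Total real return = 1.159456 − 1 → 1595 basis points.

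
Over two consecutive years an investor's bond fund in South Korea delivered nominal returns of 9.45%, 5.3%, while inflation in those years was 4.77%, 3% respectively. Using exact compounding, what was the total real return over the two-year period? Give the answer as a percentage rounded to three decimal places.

6.800%

Compound the nominal returns: 1.0945 × 1.0530 = 1.152509.
Compound inflation: 1.0477 × 1.0300 = 1.079131.
Deflate: 1.152509 / 1.079131 = 1.067997.
Total real return = 1.067997 − 1 → 6.800%.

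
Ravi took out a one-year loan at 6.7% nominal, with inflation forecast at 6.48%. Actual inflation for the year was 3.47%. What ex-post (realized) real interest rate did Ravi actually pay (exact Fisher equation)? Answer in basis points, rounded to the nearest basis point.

312 basis points

Ex-post: (1 + 0.0670)/(1 + 0.0347) − 1 = 3.1217%
So the realized real rate is 312 basis points.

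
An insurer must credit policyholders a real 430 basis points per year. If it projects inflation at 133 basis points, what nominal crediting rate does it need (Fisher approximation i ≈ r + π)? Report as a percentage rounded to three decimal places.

i ≈ r + π = 4.3% + 1.33% = 5.630%.

5.630%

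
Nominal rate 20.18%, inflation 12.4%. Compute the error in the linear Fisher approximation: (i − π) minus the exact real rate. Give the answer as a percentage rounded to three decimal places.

Approximate: r ≈ 20.180% − 12.400% = 7.7800%
Exact: (1 + 0.2018)/(1 + 0.1240) − 1 = 6.9217%
Error = 7.7800% − 6.9217% = 0.8583% → 0.858%.

0.858%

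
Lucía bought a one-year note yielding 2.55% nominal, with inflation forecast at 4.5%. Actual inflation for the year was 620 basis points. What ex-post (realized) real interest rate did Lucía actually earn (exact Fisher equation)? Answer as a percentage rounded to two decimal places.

-3.44%

Ex-post: (1 + 0.0255)/(1 + 0.0620) − 1 = -3.4369%
So the realized real rate is -3.44%.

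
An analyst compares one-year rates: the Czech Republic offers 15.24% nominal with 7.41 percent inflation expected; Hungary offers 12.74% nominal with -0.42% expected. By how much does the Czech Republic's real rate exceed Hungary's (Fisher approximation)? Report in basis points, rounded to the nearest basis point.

The Czech Republic: 15.24% − 7.41% = 7.830%
Hungary: 12.74% − (-0.42%) = 13.160%
Differential = -5.330% → -533 basis points.

-533 basis points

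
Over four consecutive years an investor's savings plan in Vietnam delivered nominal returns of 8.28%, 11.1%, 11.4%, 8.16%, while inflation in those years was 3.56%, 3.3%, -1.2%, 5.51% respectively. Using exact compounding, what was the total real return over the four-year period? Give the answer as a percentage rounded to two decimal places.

Nominal growth factor = 1.0828 × 1.1110 × 1.1140 × 1.0816 = 1.449487
Price-level growth factor = 1.0356 × 1.0330 × 0.9880 × 1.0551 = 1.115175
Real growth factor = 1.449487 / 1.115175 = 1.299784
Total real return = 1.299784 − 1 → 29.98%.

29.98%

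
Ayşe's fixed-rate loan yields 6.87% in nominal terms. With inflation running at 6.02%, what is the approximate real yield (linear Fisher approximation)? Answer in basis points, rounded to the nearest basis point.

85 basis points

r ≈ i − π = 6.87% − 6.02% = 85 basis points.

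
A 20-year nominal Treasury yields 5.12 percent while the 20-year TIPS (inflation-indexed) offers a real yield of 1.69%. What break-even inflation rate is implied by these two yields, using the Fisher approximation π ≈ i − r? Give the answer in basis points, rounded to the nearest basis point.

π ≈ i − r = 5.12% − 1.69% → 343 basis points.

343 basis points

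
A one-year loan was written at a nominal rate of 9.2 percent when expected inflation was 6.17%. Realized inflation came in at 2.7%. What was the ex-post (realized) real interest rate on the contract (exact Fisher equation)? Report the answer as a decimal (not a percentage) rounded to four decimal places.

Ex-post: (1 + 0.0920)/(1 + 0.0270) − 1 = 6.3291%
So the realized real rate is 0.0633.

0.0633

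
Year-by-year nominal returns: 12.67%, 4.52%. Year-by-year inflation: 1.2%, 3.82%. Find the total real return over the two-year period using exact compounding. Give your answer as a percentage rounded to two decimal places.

Compound the nominal returns: 1.1267 × 1.0452 = 1.177627.
Compound inflation: 1.0120 × 1.0382 = 1.050658.
Deflate: 1.177627 / 1.050658 = 1.120847.
Total real return = 1.120847 − 1 → 12.08%.

12.08%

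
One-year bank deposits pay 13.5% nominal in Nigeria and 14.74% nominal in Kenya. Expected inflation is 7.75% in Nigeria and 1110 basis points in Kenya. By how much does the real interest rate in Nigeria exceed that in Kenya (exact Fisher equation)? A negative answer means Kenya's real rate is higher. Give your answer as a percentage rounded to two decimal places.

2.06%

Nigeria: (1 + 0.1350)/(1 + 0.0775) − 1 = 5.3364%
Kenya: (1 + 0.1474)/(1 + 0.1110) − 1 = 3.2763%
Differential = 5.3364% − 3.2763% = 2.0601% → 2.06%.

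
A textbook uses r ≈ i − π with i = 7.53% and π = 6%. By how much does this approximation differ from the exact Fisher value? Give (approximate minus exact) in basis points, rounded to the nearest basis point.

9 basis points

Approximate: r ≈ 7.530% − 6.000% = 1.5300%
Exact: (1 + 0.0753)/(1 + 0.0600) − 1 = 1.4434%
Error = 1.5300% − 1.4434% = 0.0866% → 9 basis points.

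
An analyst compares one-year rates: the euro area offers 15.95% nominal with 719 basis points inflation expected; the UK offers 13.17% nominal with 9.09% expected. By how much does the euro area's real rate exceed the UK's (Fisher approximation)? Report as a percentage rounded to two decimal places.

4.68%

The euro area: 15.95% − 7.19% = 8.760%
The UK: 13.17% − 9.09% = 4.080%
Differential = 4.680% → 4.68%.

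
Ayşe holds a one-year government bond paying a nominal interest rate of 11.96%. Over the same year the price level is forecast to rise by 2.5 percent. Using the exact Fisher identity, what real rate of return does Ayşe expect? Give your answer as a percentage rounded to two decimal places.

1 + r = 1.11960 / 1.02500 = 1.092293
r = 1.092293 − 1 = 9.2293%, i.e. 9.23%.

9.23%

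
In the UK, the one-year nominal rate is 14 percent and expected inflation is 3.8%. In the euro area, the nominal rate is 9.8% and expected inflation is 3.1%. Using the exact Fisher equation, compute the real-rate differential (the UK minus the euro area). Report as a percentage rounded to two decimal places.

The UK: (1 + 0.1400)/(1 + 0.0380) − 1 = 9.8266%
The euro area: (1 + 0.0980)/(1 + 0.0310) − 1 = 6.4985%
Differential = 9.8266% − 6.4985% = 3.3280% → 3.33%.

3.33%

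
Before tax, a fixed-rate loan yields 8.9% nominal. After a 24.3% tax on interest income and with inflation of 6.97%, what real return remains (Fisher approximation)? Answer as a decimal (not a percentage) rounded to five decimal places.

After-tax nominal return = 8.9% × (1 − 0.243) = 6.7373%.
r ≈ 6.7373% − 6.97% → -0.00233.

-0.00233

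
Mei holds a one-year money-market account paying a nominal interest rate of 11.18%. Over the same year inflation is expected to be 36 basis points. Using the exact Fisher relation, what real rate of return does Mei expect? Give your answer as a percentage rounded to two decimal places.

1 + r = 1.11180 / 1.00360 = 1.107812
r = 1.107812 − 1 = 10.7812%, i.e. 10.78%.

10.78%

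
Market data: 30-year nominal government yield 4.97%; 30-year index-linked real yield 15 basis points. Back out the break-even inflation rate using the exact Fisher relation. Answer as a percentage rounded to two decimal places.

4.81%

(1 + π) = (1 + i)/(1 + r) = 1.04970 / 1.00150 = 1.048128
Break-even inflation = 1.048128 − 1 → 4.81%.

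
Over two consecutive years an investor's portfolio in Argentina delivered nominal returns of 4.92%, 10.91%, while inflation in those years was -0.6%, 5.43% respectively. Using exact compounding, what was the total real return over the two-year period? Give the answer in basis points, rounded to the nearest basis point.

1104 basis points

Nominal growth factor = 1.0492 × 1.1091 = 1.163668
Price-level growth factor = 0.9940 × 1.0543 = 1.047974
Real growth factor = 1.163668 / 1.047974 = 1.110397
Total real return = 1.110397 − 1 → 1104 basis points.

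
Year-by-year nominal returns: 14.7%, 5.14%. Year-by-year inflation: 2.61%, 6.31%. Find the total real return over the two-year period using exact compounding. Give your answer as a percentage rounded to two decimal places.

Nominal growth factor = 1.1470 × 1.0514 = 1.205956
Price-level growth factor = 1.0261 × 1.0631 = 1.090847
Real growth factor = 1.205956 / 1.090847 = 1.105522
Total real return = 1.105522 − 1 → 10.55%.

10.55%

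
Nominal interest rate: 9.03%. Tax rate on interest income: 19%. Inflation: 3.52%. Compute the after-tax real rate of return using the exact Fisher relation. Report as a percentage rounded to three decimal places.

After-tax nominal return = 9.03% × (1 − 0.19) = 7.3143%.
1 + r = 1.073143 / 1.03520 = 1.036653
After-tax real rate = 1.036653 − 1 → 3.665%.

3.665%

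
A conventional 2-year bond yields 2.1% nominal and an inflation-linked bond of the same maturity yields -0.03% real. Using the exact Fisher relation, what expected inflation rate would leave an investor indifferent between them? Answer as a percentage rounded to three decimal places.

(1 + π) = (1 + i)/(1 + r) = 1.02100 / 0.99970 = 1.021306
Break-even inflation = 1.021306 − 1 → 2.131%.

2.131%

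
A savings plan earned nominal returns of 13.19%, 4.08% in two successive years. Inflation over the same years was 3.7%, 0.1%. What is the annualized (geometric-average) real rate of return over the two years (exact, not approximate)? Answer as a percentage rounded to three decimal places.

6.532%

Nominal growth factor = 1.1319 × 1.0408 = 1.17808152
Price-level growth factor = 1.0370 × 1.0010 = 1.03803700
Real growth factor = 1.17808152 / 1.03803700 = 1.13491284
Annualized real rate = 1.13491284^(1/2) − 1 = 6.5323% → 6.532%.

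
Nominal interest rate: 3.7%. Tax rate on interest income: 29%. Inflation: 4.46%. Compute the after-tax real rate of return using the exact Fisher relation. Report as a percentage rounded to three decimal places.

After-tax nominal return = 3.7% × (1 − 0.29) = 2.6270%.
1 + r = 1.02627 / 1.04460 = 0.982453
After-tax real rate = 0.982453 − 1 → -1.755%.

-1.755%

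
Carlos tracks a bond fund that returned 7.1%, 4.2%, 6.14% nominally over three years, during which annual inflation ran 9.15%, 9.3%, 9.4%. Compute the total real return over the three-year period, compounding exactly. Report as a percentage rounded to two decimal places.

-9.24%

Compound the nominal returns: 1.0710 × 1.0420 × 1.0614 = 1.184503.
Compound inflation: 1.0915 × 1.0930 × 1.0940 = 1.305152.
Deflate: 1.184503 / 1.305152 = 0.907559.
Total real return = 0.907559 − 1 → -9.24%.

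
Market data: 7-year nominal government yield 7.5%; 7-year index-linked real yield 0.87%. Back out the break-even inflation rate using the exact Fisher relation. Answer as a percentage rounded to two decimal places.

6.57%

(1 + π) = (1 + i)/(1 + r) = 1.07500 / 1.00870 = 1.065728
Break-even inflation = 1.065728 − 1 → 6.57%.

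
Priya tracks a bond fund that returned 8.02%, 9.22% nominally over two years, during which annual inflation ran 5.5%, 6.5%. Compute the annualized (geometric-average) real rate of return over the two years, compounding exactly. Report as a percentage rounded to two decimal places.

Nominal growth factor = 1.0802 × 1.0922 = 1.17979444
Price-level growth factor = 1.0550 × 1.0650 = 1.12357500
Real growth factor = 1.17979444 / 1.12357500 = 1.05003621
Annualized real rate = 1.05003621^(1/2) − 1 = 2.4713% → 2.47%.

2.47%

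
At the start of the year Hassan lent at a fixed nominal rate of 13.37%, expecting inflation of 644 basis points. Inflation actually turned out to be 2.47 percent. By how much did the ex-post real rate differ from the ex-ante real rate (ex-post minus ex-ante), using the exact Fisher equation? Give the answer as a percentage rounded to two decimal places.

Ex-ante: (1 + 0.1337)/(1 + 0.0644) − 1 = 6.5107%
Ex-post: (1 + 0.1337)/(1 + 0.0247) − 1 = 10.6373%
Difference (ex-post − ex-ante) = 4.1265% → 4.13%.

4.13%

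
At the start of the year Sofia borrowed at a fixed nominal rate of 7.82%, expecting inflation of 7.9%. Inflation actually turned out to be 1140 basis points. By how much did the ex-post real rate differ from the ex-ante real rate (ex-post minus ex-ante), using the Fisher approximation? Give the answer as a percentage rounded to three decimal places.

Ex-ante: 7.82% − 7.9% = -0.080%
Ex-post: 7.82% − 11.4% = -3.580%
Difference (ex-post − ex-ante) = -3.5000% → -3.500%.

-3.500%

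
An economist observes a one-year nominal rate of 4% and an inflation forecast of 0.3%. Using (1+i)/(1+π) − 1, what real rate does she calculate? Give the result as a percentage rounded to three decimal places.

By the Fisher relation, 1 + r = (1 + i)/(1 + π).
1 + r = 1.04000 / 1.00300 = 1.036889
r = 1.036889 − 1 = 3.6889%, i.e. 3.689%.

3.689%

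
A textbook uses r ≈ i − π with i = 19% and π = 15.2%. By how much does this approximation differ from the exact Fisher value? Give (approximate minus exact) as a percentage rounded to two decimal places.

0.50%

Approximate: r ≈ 19.000% − 15.200% = 3.8000%
Exact: (1 + 0.1900)/(1 + 0.1520) − 1 = 3.2986%
Error = 3.8000% − 3.2986% = 0.5014% → 0.50%.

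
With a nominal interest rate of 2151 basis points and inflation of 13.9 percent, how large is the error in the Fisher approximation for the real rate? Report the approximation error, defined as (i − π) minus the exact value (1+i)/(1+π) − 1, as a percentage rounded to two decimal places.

Approximate: r ≈ 21.510% − 13.900% = 7.6100%
Exact: (1 + 0.2151)/(1 + 0.1390) − 1 = 6.6813%
Error = 7.6100% − 6.6813% = 0.9287% → 0.93%.

0.93%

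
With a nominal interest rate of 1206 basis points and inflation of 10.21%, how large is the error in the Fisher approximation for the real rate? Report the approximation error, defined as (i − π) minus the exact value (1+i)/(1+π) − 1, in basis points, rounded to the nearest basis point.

Approximate: r ≈ 12.060% − 10.210% = 1.8500%
Exact: (1 + 0.1206)/(1 + 0.1021) − 1 = 1.6786%
Error = 1.8500% − 1.6786% = 0.1714% → 17 basis points.

17 basis points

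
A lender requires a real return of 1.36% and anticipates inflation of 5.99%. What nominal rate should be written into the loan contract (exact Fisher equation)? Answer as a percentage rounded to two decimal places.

7.43%

(1 + i) = (1 + r)(1 + π) = 1.01360 × 1.05990 = 1.07431464
i = 1.07431464 − 1, so the required nominal rate is 7.43%.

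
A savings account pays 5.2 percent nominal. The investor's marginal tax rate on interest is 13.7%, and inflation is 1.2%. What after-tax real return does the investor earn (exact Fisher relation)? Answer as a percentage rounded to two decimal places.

3.25%

After-tax nominal return = 5.2% × (1 − 0.137) = 4.4876%.
1 + r = 1.044876 / 1.01200 = 1.032486
After-tax real rate = 1.032486 − 1 → 3.25%.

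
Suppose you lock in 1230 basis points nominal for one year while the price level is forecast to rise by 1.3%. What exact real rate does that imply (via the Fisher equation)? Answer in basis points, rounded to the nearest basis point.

1086 basis points

1 + r = 1.12300 / 1.01300 = 1.108588
r = 1.108588 − 1 = 10.8588%, i.e. 1086 basis points.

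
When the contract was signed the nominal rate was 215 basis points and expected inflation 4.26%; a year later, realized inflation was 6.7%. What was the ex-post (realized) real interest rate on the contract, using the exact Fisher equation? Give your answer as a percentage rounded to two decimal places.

Ex-post: (1 + 0.0215)/(1 + 0.0670) − 1 = -4.2643%
So the realized real rate is -4.26%.

-4.26%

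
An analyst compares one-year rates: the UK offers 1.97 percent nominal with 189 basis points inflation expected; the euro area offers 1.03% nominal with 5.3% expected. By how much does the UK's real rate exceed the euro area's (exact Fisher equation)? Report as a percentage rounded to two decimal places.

The UK: (1 + 0.0197)/(1 + 0.0189) − 1 = 0.0785%
The euro area: (1 + 0.0103)/(1 + 0.0530) − 1 = -4.0551%
Differential = 0.0785% − (-4.0551%) = 4.1336% → 4.13%.

4.13%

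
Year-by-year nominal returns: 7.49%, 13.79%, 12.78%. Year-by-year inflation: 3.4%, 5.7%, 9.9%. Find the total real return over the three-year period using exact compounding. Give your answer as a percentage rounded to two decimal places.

Compound the nominal returns: 1.0749 × 1.1379 × 1.1278 = 1.379445.
Compound inflation: 1.0340 × 1.0570 × 1.0990 = 1.201139.
Deflate: 1.379445 / 1.201139 = 1.148447.
Total real return = 1.148447 − 1 → 14.84%.

14.84%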